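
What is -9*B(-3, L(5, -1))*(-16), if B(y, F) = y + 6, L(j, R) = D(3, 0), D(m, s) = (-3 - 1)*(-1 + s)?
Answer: 432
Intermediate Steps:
D(m, s) = 4 - 4*s (D(m, s) = -4*(-1 + s) = 4 - 4*s)
L(j, R) = 4 (L(j, R) = 4 - 4*0 = 4 + 0 = 4)
B(y, F) = 6 + y
-9*B(-3, L(5, -1))*(-16) = -9*(6 - 3)*(-16) = -9*3*(-16) = -27*(-16) = 432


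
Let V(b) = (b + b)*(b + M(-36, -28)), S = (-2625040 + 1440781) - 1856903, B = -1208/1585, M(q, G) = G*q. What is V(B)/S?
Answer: 1928538176/3820041602725 ≈ 0.00050485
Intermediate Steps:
B = -1208/1585 (B = -1208*1/1585 = -1208/1585 ≈ -0.76215)
S = -3041162 (S = -1184259 - 1856903 = -3041162)
V(b) = 2*b*(1008 + b) (V(b) = (b + b)*(b - 28*(-36)) = (2*b)*(b + 1008) = (2*b)*(1008 + b) = 2*b*(1008 + b))
V(B)/S = (2*(-1208/1585)*(1008 - 1208/1585))/(-3041162) = (2*(-1208/1585)*(1596472/1585))*(-1/3041162) = -3857076352/2512225*(-1/3041162) = 1928538176/3820041602725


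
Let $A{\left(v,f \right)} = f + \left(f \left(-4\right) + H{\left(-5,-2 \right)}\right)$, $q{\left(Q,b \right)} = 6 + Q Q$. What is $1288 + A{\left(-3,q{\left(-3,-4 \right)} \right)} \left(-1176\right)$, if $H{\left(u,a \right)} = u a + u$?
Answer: $48328$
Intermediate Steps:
$H{\left(u,a \right)} = u + a u$ ($H{\left(u,a \right)} = a u + u = u + a u$)
$q{\left(Q,b \right)} = 6 + Q^{2}$
$A{\left(v,f \right)} = 5 - 3 f$ ($A{\left(v,f \right)} = f + \left(f \left(-4\right) - 5 \left(1 - 2\right)\right) = f - \left(-5 + 4 f\right) = 5 - 3 f$)
$1288 + A{\left(-3,q{\left(-3,-4 \right)} \right)} \left(-1176\right) = 1288 + \left(5 - 3 \left(6 + \left(-3\right)^{2}\right)\right) \left(-1176\right) = 1288 + \left(5 - 3 \left(6 + 9\right)\right) \left(-1176\right) = 1288 + \left(5 - 45\right) \left(-1176\right) = 1288 - -47040 = 1288 + 47040 = 48328$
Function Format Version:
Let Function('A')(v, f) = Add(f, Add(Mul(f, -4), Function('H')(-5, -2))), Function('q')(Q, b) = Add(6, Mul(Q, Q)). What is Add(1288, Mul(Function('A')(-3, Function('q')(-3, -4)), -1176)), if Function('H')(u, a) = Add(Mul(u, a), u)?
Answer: 48328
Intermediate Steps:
Function('H')(u, a) = Add(u, Mul(a, u)) (Function('H')(u, a) = Add(Mul(a, u), u) = Add(u, Mul(a, u)))
Function('q')(Q, b) = Add(6, Pow(Q, 2))
Function('A')(v, f) = Add(5, Mul(-3, f)) (Function('A')(v, f) = Add(f, Add(Mul(f, -4), Mul(-5, Add(1, -2)))) = Add(f, Add(Mul(-4, f), Mul(-5, -1))) = Add(f, Add(Mul(-4, f), 5)) = Add(f, Add(5, Mul(-4, f))) = Add(5, Mul(-3, f)))
Add(1288, Mul(Function('A')(-3, Function('q')(-3, -4)), -1176)) = Add(1288, Mul(Add(5, Mul(-3, Add(6, Pow(-3, 2)))), -1176)) = Add(1288, Mul(Add(5, Mul(-3, Add(6, 9))), -1176)) = Add(1288, Mul(Add(5, Mul(-3, 15)), -1176)) = Add(1288, Mul(Add(5, -45), -1176)) = Add(1288, Mul(-40, -1176)) = Add(1288, 47040) = 48328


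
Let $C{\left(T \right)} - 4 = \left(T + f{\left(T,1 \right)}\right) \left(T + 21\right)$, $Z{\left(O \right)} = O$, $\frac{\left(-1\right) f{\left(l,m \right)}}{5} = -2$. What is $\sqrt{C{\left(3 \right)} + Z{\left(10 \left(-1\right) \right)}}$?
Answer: $3 \sqrt{34} \approx 17.493$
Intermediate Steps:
$f{\left(l,m \right)} = 10$ ($f{\left(l,m \right)} = \left(-5\right) \left(-2\right) = 10$)
$C{\left(T \right)} = 4 + \left(10 + T\right) \left(21 + T\right)$ ($C{\left(T \right)} = 4 + \left(T + 10\right) \left(T + 21\right) = 4 + \left(10 + T\right) \left(21 + T\right)$)
$\sqrt{C{\left(3 \right)} + Z{\left(10 \left(-1\right) \right)}} = \sqrt{\left(214 + 3^{2} + 31 \cdot 3\right) + 10 \left(-1\right)} = \sqrt{\left(214 + 9 + 93\right) - 10} = \sqrt{316 - 10} = \sqrt{306} = 3 \sqrt{34}$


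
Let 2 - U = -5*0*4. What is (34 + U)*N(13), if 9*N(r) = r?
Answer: 52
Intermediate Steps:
N(r) = r/9
U = 2 (U = 2 - (-5*0)*4 = 2 - 0*4 = 2 - 1*0 = 2 + 0 = 2)
(34 + U)*N(13) = (34 + 2)*((1/9)*13) = 36*(13/9) = 52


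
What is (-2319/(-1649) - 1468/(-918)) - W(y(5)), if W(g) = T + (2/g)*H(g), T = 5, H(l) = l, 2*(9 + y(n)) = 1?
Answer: -177850/44523 ≈ -3.9946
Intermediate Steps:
y(n) = -17/2 (y(n) = -9 + (1/2)*1 = -9 + 1/2 = -17/2)
W(g) = 7 (W(g) = 5 + (2/g)*g = 5 + 2 = 7)
(-2319/(-1649) - 1468/(-918)) - W(y(5)) = (-2319/(-1649) - 1468/(-918)) - 1*7 = (-2319*(-1/1649) - 1468*(-1/918)) - 7 = (2319/1649 + 734/459) - 7 = 133811/44523 - 7 = -177850/44523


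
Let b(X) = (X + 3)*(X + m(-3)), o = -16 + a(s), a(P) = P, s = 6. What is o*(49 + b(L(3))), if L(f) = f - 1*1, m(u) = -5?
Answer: -340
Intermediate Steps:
L(f) = -1 + f (L(f) = f - 1 = -1 + f)
o = -10 (o = -16 + 6 = -10)
b(X) = (-5 + X)*(3 + X) (b(X) = (X + 3)*(X - 5) = (3 + X)*(-5 + X) = (-5 + X)*(3 + X))
o*(49 + b(L(3))) = -10*(49 + (-15 + (-1 + 3)**2 - 2*(-1 + 3))) = -10*(49 + (-15 + 2**2 - 2*2)) = -10*(49 + (-15 + 4 - 4)) = -10*(49 - 15) = -10*34 = -340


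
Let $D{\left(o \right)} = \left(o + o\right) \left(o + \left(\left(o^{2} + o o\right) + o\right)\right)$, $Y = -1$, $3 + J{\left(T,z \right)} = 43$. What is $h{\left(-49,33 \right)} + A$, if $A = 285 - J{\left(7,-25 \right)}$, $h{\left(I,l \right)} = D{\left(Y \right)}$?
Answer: $245$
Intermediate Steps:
$J{\left(T,z \right)} = 40$ ($J{\left(T,z \right)} = -3 + 43 = 40$)
$D{\left(o \right)} = 2 o \left(2 o + 2 o^{2}\right)$ ($D{\left(o \right)} = 2 o \left(o + \left(\left(o^{2} + o^{2}\right) + o\right)\right) = 2 o \left(o + \left(2 o^{2} + o\right)\right) = 2 o \left(o + \left(o + 2 o^{2}\right)\right) = 2 o \left(2 o + 2 o^{2}\right)$)
$h{\left(I,l \right)} = 0$ ($h{\left(I,l \right)} = 4 \left(-1\right)^{2} \left(1 - 1\right) = 4 \cdot 1 \cdot 0 = 0$)
$A = 245$ ($A = 285 - 40 = 245$)
$h{\left(-49,33 \right)} + A = 0 + 245 = 245$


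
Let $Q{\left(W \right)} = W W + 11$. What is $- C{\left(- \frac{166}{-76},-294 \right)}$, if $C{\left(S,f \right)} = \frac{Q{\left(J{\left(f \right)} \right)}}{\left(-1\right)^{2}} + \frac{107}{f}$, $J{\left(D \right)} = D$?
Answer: $- \frac{25415311}{294} \approx -86447.0$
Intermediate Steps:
$Q{\left(W \right)} = 11 + W^{2}$ ($Q{\left(W \right)} = W^{2} + 11 = 11 + W^{2}$)
$C{\left(S,f \right)} = 11 + f^{2} + \frac{107}{f}$ ($C{\left(S,f \right)} = \frac{11 + f^{2}}{\left(-1\right)^{2}} + \frac{107}{f} = \frac{11 + f^{2}}{1} + \frac{107}{f} = \left(11 + f^{2}\right) 1 + \frac{107}{f} = \left(11 + f^{2}\right) + \frac{107}{f} = 11 + f^{2} + \frac{107}{f}$)
$- C{\left(- \frac{166}{-76},-294 \right)} = - (11 + \left(-294\right)^{2} + \frac{107}{-294}) = - (11 + 86436 + 107 \left(- \frac{1}{294}\right)) = - (11 + 86436 - \frac{107}{294}) = \left(-1\right) \frac{25415311}{294} = - \frac{25415311}{294}$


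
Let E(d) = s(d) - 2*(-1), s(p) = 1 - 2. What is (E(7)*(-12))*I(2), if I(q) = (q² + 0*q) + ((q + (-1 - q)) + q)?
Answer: -60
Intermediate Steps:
s(p) = -1
I(q) = -1 + q + q² (I(q) = (q² + 0) + (-1 + q) = q² + (-1 + q) = -1 + q + q²)
E(d) = 1 (E(d) = -1 - 2*(-1) = -1 + 2 = 1)
(E(7)*(-12))*I(2) = (1*(-12))*(-1 + 2 + 2²) = -12*(-1 + 2 + 4) = -12*5 = -60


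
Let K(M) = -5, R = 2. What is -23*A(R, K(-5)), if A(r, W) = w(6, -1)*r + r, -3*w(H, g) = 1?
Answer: -92/3 ≈ -30.667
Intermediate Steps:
w(H, g) = -1/3 (w(H, g) = -1/3*1 = -1/3)
A(r, W) = 2*r/3 (A(r, W) = -r/3 + r = 2*r/3)
-23*A(R, K(-5)) = -46*2/3 = -23*4/3 = -92/3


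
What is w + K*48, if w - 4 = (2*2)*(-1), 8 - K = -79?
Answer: 4176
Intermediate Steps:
K = 87 (K = 8 - 1*(-79) = 8 + 79 = 87)
w = 0 (w = 4 + (2*2)*(-1) = 4 + 4*(-1) = 4 - 4 = 0)
w + K*48 = 0 + 87*48 = 0 + 4176 = 4176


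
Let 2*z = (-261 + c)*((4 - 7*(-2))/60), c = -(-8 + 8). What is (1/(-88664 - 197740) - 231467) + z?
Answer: -82880359232/358005 ≈ -2.3151e+5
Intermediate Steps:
c = 0 (c = -1*0 = 0)
z = -783/20 (z = ((-261 + 0)*((4 - 7*(-2))/60))/2 = (-261*(4 + 14)/60)/2 = (-4698/60)/2 = (-261*3/10)/2 = (½)*(-783/10) = -783/20 ≈ -39.150)
(1/(-88664 - 197740) - 231467) + z = (1/(-88664 - 197740) - 231467) - 783/20 = (1/(-286404) - 231467) - 783/20 = (-1/286404 - 231467) - 783/20 = -66293074669/286404 - 783/20 = -82880359232/358005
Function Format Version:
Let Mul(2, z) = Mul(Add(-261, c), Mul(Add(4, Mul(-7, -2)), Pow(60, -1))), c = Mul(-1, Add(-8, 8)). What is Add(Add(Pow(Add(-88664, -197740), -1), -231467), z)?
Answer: Rational(-82880359232, 358005) ≈ -2.3151e+5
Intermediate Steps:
c = 0 (c = Mul(-1, 0) = 0)
z = Rational(-783, 20) (z = Mul(Rational(1, 2), Mul(Add(-261, 0), Mul(Add(4, Mul(-7, -2)), Pow(60, -1)))) = Mul(Rational(1, 2), Mul(-261, Mul(Add(4, 14), Rational(1, 60)))) = Mul(Rational(1, 2), Mul(-261, Mul(18, Rational(1, 60)))) = Mul(Rational(1, 2), Mul(-261, Rational(3, 10))) = Mul(Rational(1, 2), Rational(-783, 10)) = Rational(-783, 20) ≈ -39.150)
Add(Add(Pow(Add(-88664, -197740), -1), -231467), z) = Add(Add(Pow(Add(-88664, -197740), -1), -231467), Rational(-783, 20)) = Add(Add(Pow(-286404, -1), -231467), Rational(-783, 20)) = Add(Add(Rational(-1, 286404), -231467), Rational(-783, 20)) = Add(Rational(-66293074669, 286404), Rational(-783, 20)) = Rational(-82880359232, 358005)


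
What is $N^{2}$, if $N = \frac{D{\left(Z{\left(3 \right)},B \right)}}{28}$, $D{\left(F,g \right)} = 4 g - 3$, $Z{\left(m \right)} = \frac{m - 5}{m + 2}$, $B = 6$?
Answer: $\frac{9}{16} \approx 0.5625$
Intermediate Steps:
$Z{\left(m \right)} = \frac{-5 + m}{2 + m}$
$D{\left(F,g \right)} = -3 + 4 g$
$N = \frac{3}{4}$ ($N = \frac{-3 + 4 \cdot 6}{28} = \left(-3 + 24\right) \frac{1}{28} = 21 \cdot \frac{1}{28} = \frac{3}{4} \approx 0.75$)
$N^{2} = \left(\frac{3}{4}\right)^{2} = \frac{9}{16}$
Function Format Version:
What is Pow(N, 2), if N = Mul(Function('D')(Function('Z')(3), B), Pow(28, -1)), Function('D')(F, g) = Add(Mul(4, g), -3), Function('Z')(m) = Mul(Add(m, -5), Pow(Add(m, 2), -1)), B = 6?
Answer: Rational(9, 16) ≈ 0.56250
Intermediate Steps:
Function('Z')(m) = Mul(Pow(Add(2, m), -1), Add(-5, m)) (Function('Z')(m) = Mul(Add(-5, m), Pow(Add(2, m), -1)) = Mul(Pow(Add(2, m), -1), Add(-5, m)))
Function('D')(F, g) = Add(-3, Mul(4, g))
N = Rational(3, 4) (N = Mul(Add(-3, Mul(4, 6)), Pow(28, -1)) = Mul(Add(-3, 24), Rational(1, 28)) = Mul(21, Rational(1, 28)) = Rational(3, 4) ≈ 0.75000)
Pow(N, 2) = Pow(Rational(3, 4), 2) = Rational(9, 16)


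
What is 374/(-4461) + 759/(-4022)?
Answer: -4890127/17942142 ≈ -0.27255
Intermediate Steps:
374/(-4461) + 759/(-4022) = 374*(-1/4461) + 759*(-1/4022) = -374/4461 - 759/4022 = -4890127/17942142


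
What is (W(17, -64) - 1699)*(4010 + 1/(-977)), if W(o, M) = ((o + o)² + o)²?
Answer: 5383915692870/977 ≈ 5.5107e+9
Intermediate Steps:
W(o, M) = (o + 4*o²)² (W(o, M) = ((2*o)² + o)² = (4*o² + o)² = (o + 4*o²)²)
(W(17, -64) - 1699)*(4010 + 1/(-977)) = (17²*(1 + 4*17)² - 1699)*(4010 + 1/(-977)) = (289*(1 + 68)² - 1699)*(4010 - 1/977) = (289*69² - 1699)*(3917769/977) = (289*4761 - 1699)*(3917769/977) = (1375929 - 1699)*(3917769/977) = 1374230*(3917769/977) = 5383915692870/977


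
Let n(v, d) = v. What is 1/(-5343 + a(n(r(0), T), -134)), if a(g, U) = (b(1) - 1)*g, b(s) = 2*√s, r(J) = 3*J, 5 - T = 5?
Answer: -1/5343 ≈ -0.00018716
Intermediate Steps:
T = 0 (T = 5 - 1*5 = 5 - 5 = 0)
a(g, U) = g (a(g, U) = (2*√1 - 1)*g = (2*1 - 1)*g = (2 - 1)*g = 1*g = g)
1/(-5343 + a(n(r(0), T), -134)) = 1/(-5343 + 3*0) = 1/(-5343 + 0) = 1/(-5343) = -1/5343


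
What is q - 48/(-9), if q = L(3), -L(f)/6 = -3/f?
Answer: 34/3 ≈ 11.333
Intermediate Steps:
L(f) = 18/f (L(f) = -(-18)/f = 18/f)
q = 6 (q = 18/3 = 18*(1/3) = 6)
q - 48/(-9) = 6 - 48/(-9) = 6 - 48*(-1/9) = 6 + 16/3 = 34/3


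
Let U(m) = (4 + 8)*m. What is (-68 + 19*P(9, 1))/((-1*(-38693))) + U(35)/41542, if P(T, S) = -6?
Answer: 4345208/803692303 ≈ 0.0054066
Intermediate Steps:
U(m) = 12*m
(-68 + 19*P(9, 1))/((-1*(-38693))) + U(35)/41542 = (-68 + 19*(-6))/((-1*(-38693))) + (12*35)/41542 = (-68 - 114)/38693 + 420*(1/41542) = -182*1/38693 + 210/20771 = -182/38693 + 210/20771 = 4345208/803692303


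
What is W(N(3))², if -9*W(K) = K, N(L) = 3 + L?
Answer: 4/9 ≈ 0.44444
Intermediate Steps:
W(K) = -K/9
W(N(3))² = (-(3 + 3)/9)² = (-⅑*6)² = (-⅔)² = 4/9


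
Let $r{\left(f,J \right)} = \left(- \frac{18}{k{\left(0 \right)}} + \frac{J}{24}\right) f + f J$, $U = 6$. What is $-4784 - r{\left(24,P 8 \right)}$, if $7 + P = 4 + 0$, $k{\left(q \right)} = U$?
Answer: $-4112$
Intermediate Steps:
$k{\left(q \right)} = 6$
$P = -3$ ($P = -7 + \left(4 + 0\right) = -7 + 4 = -3$)
$r{\left(f,J \right)} = J f + f \left(-3 + \frac{J}{24}\right)$ ($r{\left(f,J \right)} = \left(- \frac{18}{6} + \frac{J}{24}\right) f + f J = \left(\left(-18\right) \frac{1}{6} + J \frac{1}{24}\right) f + J f = \left(-3 + \frac{J}{24}\right) f + J f = f \left(-3 + \frac{J}{24}\right) + J f = J f + f \left(-3 + \frac{J}{24}\right)$)
$-4784 - r{\left(24,P 8 \right)} = -4784 - \frac{1}{24} \cdot 24 \left(-72 + 25 \left(\left(-3\right) 8\right)\right) = -4784 - \frac{1}{24} \cdot 24 \left(-72 + 25 \left(-24\right)\right) = -4784 - \frac{1}{24} \cdot 24 \left(-72 - 600\right) = -4784 - \frac{1}{24} \cdot 24 \left(-672\right) = -4784 - -672 = -4784 + 672 = -4112$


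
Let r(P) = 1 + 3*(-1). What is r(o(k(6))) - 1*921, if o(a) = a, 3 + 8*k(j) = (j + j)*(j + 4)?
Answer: -923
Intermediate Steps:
k(j) = -3/8 + j*(4 + j)/4 (k(j) = -3/8 + ((j + j)*(j + 4))/8 = -3/8 + ((2*j)*(4 + j))/8 = -3/8 + (2*j*(4 + j))/8 = -3/8 + j*(4 + j)/4)
r(P) = -2 (r(P) = 1 - 3 = -2)
r(o(k(6))) - 1*921 = -2 - 1*921 = -2 - 921 = -923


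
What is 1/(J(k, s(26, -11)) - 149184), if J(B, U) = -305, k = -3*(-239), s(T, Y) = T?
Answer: -1/149489 ≈ -6.6895e-6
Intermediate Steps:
k = 717
1/(J(k, s(26, -11)) - 149184) = 1/(-305 - 149184) = 1/(-149489) = -1/149489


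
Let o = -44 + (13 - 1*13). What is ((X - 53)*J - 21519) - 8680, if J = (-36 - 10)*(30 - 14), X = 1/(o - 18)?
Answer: 273447/31 ≈ 8820.9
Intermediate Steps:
o = -44 (o = -44 + (13 - 13) = -44 + 0 = -44)
X = -1/62 (X = 1/(-44 - 18) = 1/(-62) = -1/62 ≈ -0.016129)
J = -736 (J = -46*16 = -736)
((X - 53)*J - 21519) - 8680 = ((-1/62 - 53)*(-736) - 21519) - 8680 = (-3287/62*(-736) - 21519) - 8680 = (1209616/31 - 21519) - 8680 = 542527/31 - 8680 = 273447/31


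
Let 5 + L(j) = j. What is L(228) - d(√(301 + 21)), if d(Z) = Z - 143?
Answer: 366 - √322 ≈ 348.06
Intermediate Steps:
L(j) = -5 + j
d(Z) = -143 + Z
L(228) - d(√(301 + 21)) = (-5 + 228) - (-143 + √(301 + 21)) = 223 - (-143 + √322) = 223 + (143 - √322) = 366 - √322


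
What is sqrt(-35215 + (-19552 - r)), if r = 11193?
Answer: 2*I*sqrt(16490) ≈ 256.83*I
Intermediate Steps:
sqrt(-35215 + (-19552 - r)) = sqrt(-35215 + (-19552 - 1*11193)) = sqrt(-35215 + (-19552 - 11193)) = sqrt(-35215 - 30745) = sqrt(-65960) = 2*I*sqrt(16490)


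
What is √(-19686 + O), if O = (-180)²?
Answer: √12714 ≈ 112.76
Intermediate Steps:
O = 32400
√(-19686 + O) = √(-19686 + 32400) = √12714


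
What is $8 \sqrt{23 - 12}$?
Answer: $8 \sqrt{11} \approx 26.533$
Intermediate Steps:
$8 \sqrt{23 - 12} = 8 \sqrt{11}$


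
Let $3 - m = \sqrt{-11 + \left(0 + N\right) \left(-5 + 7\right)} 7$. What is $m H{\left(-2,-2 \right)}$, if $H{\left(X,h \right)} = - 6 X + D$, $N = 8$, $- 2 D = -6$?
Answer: $45 - 105 \sqrt{5} \approx -189.79$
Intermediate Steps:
$D = 3$ ($D = \left(- \frac{1}{2}\right) \left(-6\right) = 3$)
$H{\left(X,h \right)} = 3 - 6 X$ ($H{\left(X,h \right)} = - 6 X + 3 = 3 - 6 X$)
$m = 3 - 7 \sqrt{5}$ ($m = 3 - \sqrt{-11 + \left(0 + 8\right) \left(-5 + 7\right)} 7 = 3 - \sqrt{-11 + 8 \cdot 2} \cdot 7 = 3 - \sqrt{-11 + 16} \cdot 7 = 3 - \sqrt{5} \cdot 7 = 3 - 7 \sqrt{5} \approx -12.652$)
$m H{\left(-2,-2 \right)} = \left(3 - 7 \sqrt{5}\right) \left(3 - -12\right) = \left(3 - 7 \sqrt{5}\right) \left(3 + 12\right) = \left(3 - 7 \sqrt{5}\right) 15 = 45 - 105 \sqrt{5}$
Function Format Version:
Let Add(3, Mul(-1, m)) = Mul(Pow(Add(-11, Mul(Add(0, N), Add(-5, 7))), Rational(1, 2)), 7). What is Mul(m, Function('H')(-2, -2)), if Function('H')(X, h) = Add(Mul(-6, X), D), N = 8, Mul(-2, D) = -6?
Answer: Add(45, Mul(-105, Pow(5, Rational(1, 2)))) ≈ -189.79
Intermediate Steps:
D = 3 (D = Mul(Rational(-1, 2), -6) = 3)
Function('H')(X, h) = Add(3, Mul(-6, X)) (Function('H')(X, h) = Add(Mul(-6, X), 3) = Add(3, Mul(-6, X)))
m = Add(3, Mul(-7, Pow(5, Rational(1, 2)))) (m = Add(3, Mul(-1, Mul(Pow(Add(-11, Mul(Add(0, 8), Add(-5, 7))), Rational(1, 2)), 7))) = Add(3, Mul(-1, Mul(Pow(Add(-11, Mul(8, 2)), Rational(1, 2)), 7))) = Add(3, Mul(-1, Mul(Pow(Add(-11, 16), Rational(1, 2)), 7))) = Add(3, Mul(-1, Mul(Pow(5, Rational(1, 2)), 7))) = Add(3, Mul(-1, Mul(7, Pow(5, Rational(1, 2))))) = Add(3, Mul(-7, Pow(5, Rational(1, 2)))) ≈ -12.652)
Mul(m, Function('H')(-2, -2)) = Mul(Add(3, Mul(-7, Pow(5, Rational(1, 2)))), Add(3, Mul(-6, -2))) = Mul(Add(3, Mul(-7, Pow(5, Rational(1, 2)))), Add(3, 12)) = Mul(Add(3, Mul(-7, Pow(5, Rational(1, 2)))), 15) = Add(45, Mul(-105, Pow(5, Rational(1, 2))))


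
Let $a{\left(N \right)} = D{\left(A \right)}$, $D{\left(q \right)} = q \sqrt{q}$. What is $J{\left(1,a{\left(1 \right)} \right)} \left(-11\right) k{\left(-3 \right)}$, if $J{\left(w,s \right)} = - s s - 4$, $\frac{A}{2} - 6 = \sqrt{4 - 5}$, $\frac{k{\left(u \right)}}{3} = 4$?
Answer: $209616 + 112992 i \approx 2.0962 \cdot 10^{5} + 1.1299 \cdot 10^{5} i$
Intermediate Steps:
$k{\left(u \right)} = 12$ ($k{\left(u \right)} = 3 \cdot 4 = 12$)
$A = 12 + 2 i$ ($A = 12 + 2 \sqrt{4 - 5} = 12 + 2 \sqrt{-1} = 12 + 2 i \approx 12.0 + 2.0 i$)
$D{\left(q \right)} = q^{\frac{3}{2}}$
$a{\left(N \right)} = \left(12 + 2 i\right)^{\frac{3}{2}}$
$J{\left(w,s \right)} = -4 - s^{2}$ ($J{\left(w,s \right)} = - s^{2} - 4 = -4 - s^{2}$)
$J{\left(1,a{\left(1 \right)} \right)} \left(-11\right) k{\left(-3 \right)} = \left(-4 - \left(\left(12 + 2 i\right)^{\frac{3}{2}}\right)^{2}\right) \left(-11\right) 12 = \left(-4 - \left(12 + 2 i\right)^{3}\right) \left(-11\right) 12 = \left(44 + 11 \left(12 + 2 i\right)^{3}\right) 12 = 528 + 132 \left(12 + 2 i\right)^{3}$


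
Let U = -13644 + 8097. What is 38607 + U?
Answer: 33060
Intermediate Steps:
U = -5547
38607 + U = 38607 - 5547 = 33060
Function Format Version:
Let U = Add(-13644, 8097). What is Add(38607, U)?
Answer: 33060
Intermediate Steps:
U = -5547
Add(38607, U) = Add(38607, -5547) = 33060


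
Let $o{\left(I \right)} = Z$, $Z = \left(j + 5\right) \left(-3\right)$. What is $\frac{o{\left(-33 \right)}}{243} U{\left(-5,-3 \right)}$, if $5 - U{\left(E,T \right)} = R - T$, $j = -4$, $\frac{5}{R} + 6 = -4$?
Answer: $- \frac{5}{162} \approx -0.030864$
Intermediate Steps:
$R = - \frac{1}{2}$ ($R = \frac{5}{-6 - 4} = \frac{5}{-10} = 5 \left(- \frac{1}{10}\right) = - \frac{1}{2} \approx -0.5$)
$Z = -3$ ($Z = \left(-4 + 5\right) \left(-3\right) = 1 \left(-3\right) = -3$)
$U{\left(E,T \right)} = \frac{11}{2} + T$ ($U{\left(E,T \right)} = 5 - \left(- \frac{1}{2} - T\right) = 5 + \left(\frac{1}{2} + T\right) = \frac{11}{2} + T$)
$o{\left(I \right)} = -3$
$\frac{o{\left(-33 \right)}}{243} U{\left(-5,-3 \right)} = - \frac{3}{243} \left(\frac{11}{2} - 3\right) = \left(-3\right) \frac{1}{243} \cdot \frac{5}{2} = \left(- \frac{1}{81}\right) \frac{5}{2} = - \frac{5}{162}$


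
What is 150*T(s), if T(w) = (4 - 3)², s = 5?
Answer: 150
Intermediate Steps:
T(w) = 1 (T(w) = 1² = 1)
150*T(s) = 150*1 = 150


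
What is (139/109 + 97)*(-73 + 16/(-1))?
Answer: -953368/109 ≈ -8746.5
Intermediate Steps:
(139/109 + 97)*(-73 + 16/(-1)) = (139*(1/109) + 97)*(-73 + 16*(-1)) = (139/109 + 97)*(-73 - 16) = (10712/109)*(-89) = -953368/109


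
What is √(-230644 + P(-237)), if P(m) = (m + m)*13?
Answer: I*√236806 ≈ 486.63*I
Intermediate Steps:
P(m) = 26*m (P(m) = (2*m)*13 = 26*m)
√(-230644 + P(-237)) = √(-230644 + 26*(-237)) = √(-230644 - 6162) = √(-236806) = I*√236806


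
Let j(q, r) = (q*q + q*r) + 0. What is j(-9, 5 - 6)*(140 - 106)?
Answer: 3060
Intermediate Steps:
j(q, r) = q² + q*r (j(q, r) = (q² + q*r) + 0 = q² + q*r)
j(-9, 5 - 6)*(140 - 106) = (-9*(-9 + (5 - 6)))*(140 - 106) = -9*(-9 - 1)*34 = -9*(-10)*34 = 90*34 = 3060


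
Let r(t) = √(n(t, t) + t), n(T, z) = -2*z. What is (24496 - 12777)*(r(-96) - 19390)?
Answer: -227231410 + 46876*√6 ≈ -2.2712e+8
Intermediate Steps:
r(t) = √(-t) (r(t) = √(-2*t + t) = √(-t))
(24496 - 12777)*(r(-96) - 19390) = (24496 - 12777)*(√(-1*(-96)) - 19390) = 11719*(√96 - 19390) = 11719*(4*√6 - 19390) = 11719*(-19390 + 4*√6) = -227231410 + 46876*√6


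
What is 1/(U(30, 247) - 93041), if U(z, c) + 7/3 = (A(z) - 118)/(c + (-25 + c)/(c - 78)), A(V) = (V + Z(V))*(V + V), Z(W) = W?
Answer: -125895/11711925076 ≈ -1.0749e-5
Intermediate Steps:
A(V) = 4*V² (A(V) = (V + V)*(V + V) = (2*V)*(2*V) = 4*V²)
U(z, c) = -7/3 + (-118 + 4*z²)/(c + (-25 + c)/(-78 + c)) (U(z, c) = -7/3 + (4*z² - 118)/(c + (-25 + c)/(c - 78)) = -7/3 + (-118 + 4*z²)/(c + (-25 + c)/(-78 + c)))
1/(U(30, 247) - 93041) = 1/((-27787 - 185*247 + 7*247² + 936*30² - 12*247*30²)/(3*(25 - 1*247² + 77*247)) - 93041) = 1/((-27787 - 45695 + 7*61009 + 936*900 - 12*247*900)/(3*(25 - 1*61009 + 19019)) - 93041) = 1/((-27787 - 45695 + 427063 + 842400 - 2667600)/(3*(25 - 61009 + 19019)) - 93041) = 1/((⅓)*(-1471619)/(-41965) - 93041) = 1/((⅓)*(-1/41965)*(-1471619) - 93041) = 1/(1471619/125895 - 93041) = 1/(-11711925076/125895) = -125895/11711925076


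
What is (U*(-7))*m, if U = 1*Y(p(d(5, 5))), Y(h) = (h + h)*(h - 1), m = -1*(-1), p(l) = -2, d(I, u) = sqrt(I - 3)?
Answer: -84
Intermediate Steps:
d(I, u) = sqrt(-3 + I)
m = 1
Y(h) = 2*h*(-1 + h) (Y(h) = (2*h)*(-1 + h) = 2*h*(-1 + h))
U = 12 (U = 1*(2*(-2)*(-1 - 2)) = 1*(2*(-2)*(-3)) = 1*12 = 12)
(U*(-7))*m = (12*(-7))*1 = -84*1 = -84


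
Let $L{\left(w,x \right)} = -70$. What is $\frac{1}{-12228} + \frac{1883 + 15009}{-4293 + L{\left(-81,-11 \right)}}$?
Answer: $- \frac{206559739}{53350764} \approx -3.8717$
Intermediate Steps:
$\frac{1}{-12228} + \frac{1883 + 15009}{-4293 + L{\left(-81,-11 \right)}} = \frac{1}{-12228} + \frac{1883 + 15009}{-4293 - 70} = - \frac{1}{12228} + \frac{16892}{-4363} = - \frac{1}{12228} + 16892 \left(- \frac{1}{4363}\right) = - \frac{1}{12228} - \frac{16892}{4363} = - \frac{206559739}{53350764}$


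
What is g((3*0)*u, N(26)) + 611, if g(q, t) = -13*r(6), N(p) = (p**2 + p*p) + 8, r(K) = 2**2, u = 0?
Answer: 559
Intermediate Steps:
r(K) = 4
N(p) = 8 + 2*p**2 (N(p) = (p**2 + p**2) + 8 = 2*p**2 + 8 = 8 + 2*p**2)
g(q, t) = -52 (g(q, t) = -13*4 = -52)
g((3*0)*u, N(26)) + 611 = -52 + 611 = 559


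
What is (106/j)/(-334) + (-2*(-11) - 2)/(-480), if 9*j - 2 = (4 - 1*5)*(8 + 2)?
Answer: 158/501 ≈ 0.31537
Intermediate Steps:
j = -8/9 (j = 2/9 + ((4 - 1*5)*(8 + 2))/9 = 2/9 + ((4 - 5)*10)/9 = 2/9 + (-1*10)/9 = 2/9 + (1/9)*(-10) = 2/9 - 10/9 = -8/9 ≈ -0.88889)
(106/j)/(-334) + (-2*(-11) - 2)/(-480) = (106/(-8/9))/(-334) + (-2*(-11) - 2)/(-480) = (106*(-9/8))*(-1/334) + (22 - 2)*(-1/480) = -477/4*(-1/334) + 20*(-1/480) = 477/1336 - 1/24 = 158/501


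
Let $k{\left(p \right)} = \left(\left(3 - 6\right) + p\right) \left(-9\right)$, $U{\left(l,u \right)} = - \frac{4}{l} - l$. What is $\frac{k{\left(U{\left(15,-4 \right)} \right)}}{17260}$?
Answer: $\frac{411}{43150} \approx 0.0095249$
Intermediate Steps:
$U{\left(l,u \right)} = - l - \frac{4}{l}$
$k{\left(p \right)} = 27 - 9 p$ ($k{\left(p \right)} = \left(-3 + p\right) \left(-9\right) = 27 - 9 p$)
$\frac{k{\left(U{\left(15,-4 \right)} \right)}}{17260} = \frac{27 - 9 \left(\left(-1\right) 15 - \frac{4}{15}\right)}{17260} = \left(27 - 9 \left(-15 - \frac{4}{15}\right)\right) \frac{1}{17260} = \left(27 - - \frac{687}{5}\right) \frac{1}{17260} = \left(27 + \frac{687}{5}\right) \frac{1}{17260} = \frac{822}{5} \cdot \frac{1}{17260} = \frac{411}{43150}$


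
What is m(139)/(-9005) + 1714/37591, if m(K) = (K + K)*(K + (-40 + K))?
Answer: -2471736354/338506955 ≈ -7.3019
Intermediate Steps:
m(K) = 2*K*(-40 + 2*K) (m(K) = (2*K)*(-40 + 2*K) = 2*K*(-40 + 2*K))
m(139)/(-9005) + 1714/37591 = (4*139*(-20 + 139))/(-9005) + 1714/37591 = (4*139*119)*(-1/9005) + 1714*(1/37591) = 66164*(-1/9005) + 1714/37591 = -66164/9005 + 1714/37591 = -2471736354/338506955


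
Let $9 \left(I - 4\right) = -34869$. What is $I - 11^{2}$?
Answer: $- \frac{11974}{3} \approx -3991.3$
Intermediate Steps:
$I = - \frac{11611}{3}$ ($I = 4 + \frac{1}{9} \left(-34869\right) = 4 - \frac{11623}{3} = - \frac{11611}{3} \approx -3870.3$)
$I - 11^{2} = - \frac{11611}{3} - 11^{2} = - \frac{11611}{3} - 121 = - \frac{11974}{3}$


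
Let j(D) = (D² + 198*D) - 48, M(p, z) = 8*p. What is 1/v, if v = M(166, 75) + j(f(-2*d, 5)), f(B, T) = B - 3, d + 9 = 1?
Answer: 1/4023 ≈ 0.00024857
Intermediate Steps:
d = -8 (d = -9 + 1 = -8)
f(B, T) = -3 + B
j(D) = -48 + D² + 198*D
v = 4023 (v = 8*166 + (-48 + (-3 - 2*(-8))² + 198*(-3 - 2*(-8))) = 1328 + (-48 + (-3 + 16)² + 198*(-3 + 16)) = 1328 + (-48 + 13² + 198*13) = 1328 + (-48 + 169 + 2574) = 1328 + 2695 = 4023)
1/v = 1/4023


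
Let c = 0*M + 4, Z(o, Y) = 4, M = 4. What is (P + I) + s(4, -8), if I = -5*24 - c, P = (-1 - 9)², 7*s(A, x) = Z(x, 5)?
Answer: -164/7 ≈ -23.429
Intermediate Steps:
s(A, x) = 4/7 (s(A, x) = (⅐)*4 = 4/7)
P = 100 (P = (-10)² = 100)
c = 4 (c = 0*4 + 4 = 0 + 4 = 4)
I = -124 (I = -5*24 - 1*4 = -120 - 4 = -124)
(P + I) + s(4, -8) = (100 - 124) + 4/7 = -24 + 4/7 = -164/7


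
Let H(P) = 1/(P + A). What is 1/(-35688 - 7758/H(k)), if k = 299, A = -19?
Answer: -1/2207928 ≈ -4.5291e-7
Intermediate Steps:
H(P) = 1/(-19 + P) (H(P) = 1/(P - 19) = 1/(-19 + P))
1/(-35688 - 7758/H(k)) = 1/(-35688 - 7758/(1/(-19 + 299))) = 1/(-35688 - 7758/(1/280)) = 1/(-35688 - 7758/1/280) = 1/(-35688 - 7758*280) = 1/(-35688 - 2172240) = 1/(-2207928) = -1/2207928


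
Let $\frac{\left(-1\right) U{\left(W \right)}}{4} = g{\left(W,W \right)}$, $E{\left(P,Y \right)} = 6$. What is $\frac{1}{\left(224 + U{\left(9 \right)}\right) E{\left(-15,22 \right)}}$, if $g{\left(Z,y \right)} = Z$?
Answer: $\frac{1}{1128} \approx 0.00088653$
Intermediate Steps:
$U{\left(W \right)} = - 4 W$
$\frac{1}{\left(224 + U{\left(9 \right)}\right) E{\left(-15,22 \right)}} = \frac{1}{\left(224 - 36\right) 6} = \frac{1}{188 \cdot 6} = \frac{1}{1128}$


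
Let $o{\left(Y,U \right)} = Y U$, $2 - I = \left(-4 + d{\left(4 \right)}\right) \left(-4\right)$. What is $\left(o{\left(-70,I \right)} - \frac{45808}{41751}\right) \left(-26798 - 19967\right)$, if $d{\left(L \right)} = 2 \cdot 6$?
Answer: $\frac{4649057736820}{41751} \approx 1.1135 \cdot 10^{8}$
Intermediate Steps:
$d{\left(L \right)} = 12$
$I = 34$ ($I = 2 - \left(-4 + 12\right) \left(-4\right) = 2 - 8 \left(-4\right) = 2 - -32 = 2 + 32 = 34$)
$o{\left(Y,U \right)} = U Y$
$\left(o{\left(-70,I \right)} - \frac{45808}{41751}\right) \left(-26798 - 19967\right) = \left(34 \left(-70\right) - \frac{45808}{41751}\right) \left(-26798 - 19967\right) = \left(-2380 - \frac{45808}{41751}\right) \left(-46765\right) = \left(- \frac{99413188}{41751}\right) \left(-46765\right) = \frac{4649057736820}{41751}$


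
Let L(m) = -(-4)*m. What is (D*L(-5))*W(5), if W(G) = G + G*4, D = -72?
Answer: 36000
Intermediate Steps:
L(m) = 4*m
W(G) = 5*G (W(G) = G + 4*G = 5*G)
(D*L(-5))*W(5) = (-288*(-5))*(5*5) = -72*(-20)*25 = 1440*25 = 36000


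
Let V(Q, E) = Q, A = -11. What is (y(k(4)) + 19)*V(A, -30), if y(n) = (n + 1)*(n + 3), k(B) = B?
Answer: -594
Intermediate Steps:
y(n) = (1 + n)*(3 + n)
(y(k(4)) + 19)*V(A, -30) = ((3 + 4² + 4*4) + 19)*(-11) = ((3 + 16 + 16) + 19)*(-11) = (35 + 19)*(-11) = 54*(-11) = -594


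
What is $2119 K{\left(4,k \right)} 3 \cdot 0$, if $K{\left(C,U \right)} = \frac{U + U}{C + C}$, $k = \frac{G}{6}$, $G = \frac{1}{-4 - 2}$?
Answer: $0$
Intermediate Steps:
$G = - \frac{1}{6}$ ($G = \frac{1}{-6} = - \frac{1}{6} \approx -0.16667$)
$k = - \frac{1}{36}$ ($k = - \frac{1}{6 \cdot 6} = \left(- \frac{1}{6}\right) \frac{1}{6} = - \frac{1}{36} \approx -0.027778$)
$K{\left(C,U \right)} = \frac{U}{C}$ ($K{\left(C,U \right)} = \frac{2 U}{2 C} = 2 U \frac{1}{2 C} = \frac{U}{C}$)
$2119 K{\left(4,k \right)} 3 \cdot 0 = 2119 - \frac{1}{36 \cdot 4} \cdot 3 \cdot 0 = 2119 \left(- \frac{1}{36}\right) \frac{1}{4} \cdot 3 \cdot 0 = 2119 \left(- \frac{1}{144}\right) 3 \cdot 0 = 2119 \left(\left(- \frac{1}{48}\right) 0\right) = 2119 \cdot 0 = 0$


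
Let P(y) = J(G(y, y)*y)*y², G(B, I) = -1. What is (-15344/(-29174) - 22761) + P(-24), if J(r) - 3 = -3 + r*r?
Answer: 4507609477/14587 ≈ 3.0902e+5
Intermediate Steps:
J(r) = r² (J(r) = 3 + (-3 + r*r) = 3 + (-3 + r²) = r²)
P(y) = y⁴ (P(y) = (-y)²*y² = y²*y² = y⁴)
(-15344/(-29174) - 22761) + P(-24) = (-15344/(-29174) - 22761) + (-24)⁴ = (-15344*(-1/29174) - 22761) + 331776 = (7672/14587 - 22761) + 331776 = -332007035/14587 + 331776 = 4507609477/14587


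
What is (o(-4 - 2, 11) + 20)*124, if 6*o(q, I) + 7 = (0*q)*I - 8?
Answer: 2170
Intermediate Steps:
o(q, I) = -5/2 (o(q, I) = -7/6 + ((0*q)*I - 8)/6 = -7/6 + (0*I - 8)/6 = -7/6 + (0 - 8)/6 = -7/6 + (1/6)*(-8) = -7/6 - 4/3 = -5/2)
(o(-4 - 2, 11) + 20)*124 = (-5/2 + 20)*124 = (35/2)*124 = 2170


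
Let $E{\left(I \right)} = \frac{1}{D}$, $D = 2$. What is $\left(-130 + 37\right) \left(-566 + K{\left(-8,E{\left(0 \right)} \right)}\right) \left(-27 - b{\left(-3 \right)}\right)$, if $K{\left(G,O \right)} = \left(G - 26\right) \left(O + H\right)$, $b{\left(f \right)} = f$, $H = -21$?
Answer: $292392$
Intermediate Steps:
$E{\left(I \right)} = \frac{1}{2}$
$K{\left(G,O \right)} = \left(-26 + G\right) \left(-21 + O\right)$ ($K{\left(G,O \right)} = \left(G - 26\right) \left(O - 21\right) = \left(-26 + G\right) \left(-21 + O\right)$)
$\left(-130 + 37\right) \left(-566 + K{\left(-8,E{\left(0 \right)} \right)}\right) \left(-27 - b{\left(-3 \right)}\right) = \left(-130 + 37\right) \left(-566 - -697\right) \left(-27 - -3\right) = - 93 \left(-566 + \left(546 - 13 + 168 - 4\right)\right) \left(-27 + 3\right) = - 93 \left(-566 + 697\right) \left(-24\right) = \left(-93\right) 131 \left(-24\right) = \left(-12183\right) \left(-24\right) = 292392$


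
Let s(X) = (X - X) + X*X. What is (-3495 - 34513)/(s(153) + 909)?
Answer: -19004/12159 ≈ -1.5630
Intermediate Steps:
s(X) = X² (s(X) = 0 + X² = X²)
(-3495 - 34513)/(s(153) + 909) = (-3495 - 34513)/(153² + 909) = -38008/(23409 + 909) = -38008/24318 = -38008*1/24318 = -19004/12159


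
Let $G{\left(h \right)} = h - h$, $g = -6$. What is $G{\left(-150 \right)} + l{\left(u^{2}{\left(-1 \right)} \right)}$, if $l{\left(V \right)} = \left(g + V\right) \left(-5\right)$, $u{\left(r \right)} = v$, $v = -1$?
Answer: $25$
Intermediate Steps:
$u{\left(r \right)} = -1$
$G{\left(h \right)} = 0$
$l{\left(V \right)} = 30 - 5 V$ ($l{\left(V \right)} = \left(-6 + V\right) \left(-5\right) = 30 - 5 V$)
$G{\left(-150 \right)} + l{\left(u^{2}{\left(-1 \right)} \right)} = 0 + \left(30 - 5 \left(-1\right)^{2}\right) = 0 + \left(30 - 5\right) = 0 + 25 = 25$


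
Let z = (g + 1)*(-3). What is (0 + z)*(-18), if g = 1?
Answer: 108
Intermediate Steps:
z = -6 (z = (1 + 1)*(-3) = 2*(-3) = -6)
(0 + z)*(-18) = (0 - 6)*(-18) = -6*(-18) = 108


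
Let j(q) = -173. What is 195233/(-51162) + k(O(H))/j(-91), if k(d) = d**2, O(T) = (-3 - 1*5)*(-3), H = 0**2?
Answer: -63244621/8851026 ≈ -7.1455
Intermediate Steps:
H = 0
O(T) = 24 (O(T) = (-3 - 5)*(-3) = -8*(-3) = 24)
195233/(-51162) + k(O(H))/j(-91) = 195233/(-51162) + 24**2/(-173) = 195233*(-1/51162) + 576*(-1/173) = -195233/51162 - 576/173 = -63244621/8851026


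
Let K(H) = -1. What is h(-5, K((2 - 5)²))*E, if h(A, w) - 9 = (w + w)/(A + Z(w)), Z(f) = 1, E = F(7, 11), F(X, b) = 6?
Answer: 57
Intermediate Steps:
E = 6
h(A, w) = 9 + 2*w/(1 + A) (h(A, w) = 9 + (w + w)/(A + 1) = 9 + (2*w)/(1 + A) = 9 + 2*w/(1 + A))
h(-5, K((2 - 5)²))*E = ((9 + 2*(-1) + 9*(-5))/(1 - 5))*6 = ((9 - 2 - 45)/(-4))*6 = -¼*(-38)*6 = (19/2)*6 = 57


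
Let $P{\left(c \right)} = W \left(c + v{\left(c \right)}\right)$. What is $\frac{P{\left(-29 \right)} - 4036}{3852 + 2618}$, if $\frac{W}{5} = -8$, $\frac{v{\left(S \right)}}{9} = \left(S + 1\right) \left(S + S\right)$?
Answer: $- \frac{293758}{3235} \approx -90.806$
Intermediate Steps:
$v{\left(S \right)} = 18 S \left(1 + S\right)$ ($v{\left(S \right)} = 9 \left(S + 1\right) \left(S + S\right) = 9 \left(1 + S\right) 2 S = 9 \cdot 2 S \left(1 + S\right) = 18 S \left(1 + S\right)$)
$W = -40$ ($W = 5 \left(-8\right) = -40$)
$P{\left(c \right)} = - 40 c - 720 c \left(1 + c\right)$ ($P{\left(c \right)} = - 40 \left(c + 18 c \left(1 + c\right)\right) = - 40 c - 720 c \left(1 + c\right)$)
$\frac{P{\left(-29 \right)} - 4036}{3852 + 2618} = \frac{40 \left(-29\right) \left(-19 - -522\right) - 4036}{3852 + 2618} = \frac{40 \left(-29\right) \left(-19 + 522\right) - 4036}{6470} = \left(40 \left(-29\right) 503 - 4036\right) \frac{1}{6470} = \left(-583480 - 4036\right) \frac{1}{6470} = \left(-587516\right) \frac{1}{6470} = - \frac{293758}{3235}$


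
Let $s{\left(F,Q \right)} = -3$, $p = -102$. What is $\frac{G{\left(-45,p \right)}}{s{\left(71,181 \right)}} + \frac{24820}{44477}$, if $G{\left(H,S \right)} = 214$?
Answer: $- \frac{9443618}{133431} \approx -70.775$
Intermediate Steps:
$\frac{G{\left(-45,p \right)}}{s{\left(71,181 \right)}} + \frac{24820}{44477} = \frac{214}{-3} + \frac{24820}{44477} = 214 \left(- \frac{1}{3}\right) + 24820 \cdot \frac{1}{44477} = - \frac{214}{3} + \frac{24820}{44477} = - \frac{9443618}{133431}$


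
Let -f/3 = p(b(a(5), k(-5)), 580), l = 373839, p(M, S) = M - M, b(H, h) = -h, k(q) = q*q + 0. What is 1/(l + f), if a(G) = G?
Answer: 1/373839 ≈ 2.6749e-6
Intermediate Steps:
k(q) = q² (k(q) = q² + 0 = q²)
p(M, S) = 0
f = 0 (f = -3*0 = 0)
1/(l + f) = 1/(373839 + 0) = 1/373839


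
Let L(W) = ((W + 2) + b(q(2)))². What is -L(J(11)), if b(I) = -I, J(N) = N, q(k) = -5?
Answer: -324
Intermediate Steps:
L(W) = (7 + W)² (L(W) = ((W + 2) - 1*(-5))² = ((2 + W) + 5)² = (7 + W)²)
-L(J(11)) = -(7 + 11)² = -1*18² = -1*324 = -324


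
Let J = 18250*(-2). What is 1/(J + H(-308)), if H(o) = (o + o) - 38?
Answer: -1/37154 ≈ -2.6915e-5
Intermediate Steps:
J = -36500
H(o) = -38 + 2*o (H(o) = 2*o - 38 = -38 + 2*o)
1/(J + H(-308)) = 1/(-36500 + (-38 + 2*(-308))) = 1/(-36500 + (-38 - 616)) = 1/(-36500 - 654) = 1/(-37154) = -1/37154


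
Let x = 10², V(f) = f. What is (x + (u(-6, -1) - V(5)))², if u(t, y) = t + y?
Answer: 7744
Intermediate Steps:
x = 100
(x + (u(-6, -1) - V(5)))² = (100 + ((-6 - 1) - 1*5))² = (100 + (-7 - 5))² = (100 - 12)² = 88² = 7744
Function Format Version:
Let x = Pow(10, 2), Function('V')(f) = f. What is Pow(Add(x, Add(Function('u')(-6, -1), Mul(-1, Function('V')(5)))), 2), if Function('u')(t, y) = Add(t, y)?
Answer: 7744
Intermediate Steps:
x = 100
Pow(Add(x, Add(Function('u')(-6, -1), Mul(-1, Function('V')(5)))), 2) = Pow(Add(100, Add(Add(-6, -1), Mul(-1, 5))), 2) = Pow(Add(100, Add(-7, -5)), 2) = Pow(Add(100, -12), 2) = Pow(88, 2) = 7744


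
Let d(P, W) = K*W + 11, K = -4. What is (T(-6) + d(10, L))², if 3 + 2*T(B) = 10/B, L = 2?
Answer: 4/9 ≈ 0.44444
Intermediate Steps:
T(B) = -3/2 + 5/B (T(B) = -3/2 + (10/B)/2 = -3/2 + 5/B)
d(P, W) = 11 - 4*W (d(P, W) = -4*W + 11 = 11 - 4*W)
(T(-6) + d(10, L))² = ((-3/2 + 5/(-6)) + (11 - 4*2))² = ((-3/2 + 5*(-⅙)) + (11 - 8))² = ((-3/2 - ⅚) + 3)² = (-7/3 + 3)² = (⅔)² = 4/9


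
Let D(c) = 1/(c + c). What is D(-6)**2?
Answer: 1/144 ≈ 0.0069444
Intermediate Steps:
D(c) = 1/(2*c)
D(-6)**2 = ((1/2)/(-6))**2 = ((1/2)*(-1/6))**2 = (-1/12)**2 = 1/144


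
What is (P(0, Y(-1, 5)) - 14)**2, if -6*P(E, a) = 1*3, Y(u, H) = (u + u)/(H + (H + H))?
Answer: 841/4 ≈ 210.25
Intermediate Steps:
Y(u, H) = 2*u/(3*H) (Y(u, H) = (2*u)/(H + 2*H) = (2*u)/((3*H)) = (2*u)*(1/(3*H)) = 2*u/(3*H))
P(E, a) = -1/2 (P(E, a) = -3/6 = -1/6*3 = -1/2)
(P(0, Y(-1, 5)) - 14)**2 = (-1/2 - 14)**2 = (-29/2)**2 = 841/4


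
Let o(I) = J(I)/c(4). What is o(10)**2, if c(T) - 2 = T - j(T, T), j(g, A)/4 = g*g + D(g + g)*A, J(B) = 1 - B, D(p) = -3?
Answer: 81/100 ≈ 0.81000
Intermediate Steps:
j(g, A) = -12*A + 4*g**2 (j(g, A) = 4*(g*g - 3*A) = 4*(g**2 - 3*A) = -12*A + 4*g**2)
c(T) = 2 - 4*T**2 + 13*T (c(T) = 2 + (T - (-12*T + 4*T**2)) = 2 + (T + (-4*T**2 + 12*T)) = 2 + (-4*T**2 + 13*T) = 2 - 4*T**2 + 13*T)
o(I) = -1/10 + I/10 (o(I) = (1 - I)/(2 - 4*4**2 + 13*4) = (1 - I)/(2 - 4*16 + 52) = (1 - I)/(2 - 64 + 52) = (1 - I)/(-10) = (1 - I)*(-1/10) = -1/10 + I/10)
o(10)**2 = (-1/10 + (1/10)*10)**2 = (-1/10 + 1)**2 = (9/10)**2 = 81/100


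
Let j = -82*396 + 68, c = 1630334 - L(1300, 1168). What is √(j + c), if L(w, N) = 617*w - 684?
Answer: √796514 ≈ 892.48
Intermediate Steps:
L(w, N) = -684 + 617*w
c = 828918 (c = 1630334 - (-684 + 617*1300) = 1630334 - (-684 + 802100) = 1630334 - 1*801416 = 1630334 - 801416 = 828918)
j = -32404 (j = -32472 + 68 = -32404)
√(j + c) = √(-32404 + 828918) = √796514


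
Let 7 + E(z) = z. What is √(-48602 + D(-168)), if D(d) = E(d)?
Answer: I*√48777 ≈ 220.86*I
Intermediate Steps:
E(z) = -7 + z
D(d) = -7 + d
√(-48602 + D(-168)) = √(-48602 + (-7 - 168)) = √(-48602 - 175) = √(-48777) = I*√48777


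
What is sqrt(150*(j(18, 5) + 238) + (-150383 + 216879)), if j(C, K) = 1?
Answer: sqrt(102346) ≈ 319.92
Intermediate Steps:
sqrt(150*(j(18, 5) + 238) + (-150383 + 216879)) = sqrt(150*(1 + 238) + (-150383 + 216879)) = sqrt(150*239 + 66496) = sqrt(35850 + 66496) = sqrt(102346)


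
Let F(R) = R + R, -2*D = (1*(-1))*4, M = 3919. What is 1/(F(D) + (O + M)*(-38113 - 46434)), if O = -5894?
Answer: 1/166980329 ≈ 5.9887e-9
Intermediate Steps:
D = 2 (D = -1*(-1)*4/2 = -(-1)*4/2 = -½*(-4) = 2)
F(R) = 2*R
1/(F(D) + (O + M)*(-38113 - 46434)) = 1/(2*2 + (-5894 + 3919)*(-38113 - 46434)) = 1/(4 - 1975*(-84547)) = 1/(4 + 166980325) = 1/166980329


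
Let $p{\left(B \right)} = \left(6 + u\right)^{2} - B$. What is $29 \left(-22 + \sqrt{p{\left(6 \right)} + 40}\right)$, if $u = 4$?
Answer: $-638 + 29 \sqrt{134} \approx -302.3$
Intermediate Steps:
$p{\left(B \right)} = 100 - B$ ($p{\left(B \right)} = \left(6 + 4\right)^{2} - B = 10^{2} - B = 100 - B$)
$29 \left(-22 + \sqrt{p{\left(6 \right)} + 40}\right) = 29 \left(-22 + \sqrt{\left(100 - 6\right) + 40}\right) = 29 \left(-22 + \sqrt{94 + 40}\right) = 29 \left(-22 + \sqrt{134}\right) = -638 + 29 \sqrt{134}$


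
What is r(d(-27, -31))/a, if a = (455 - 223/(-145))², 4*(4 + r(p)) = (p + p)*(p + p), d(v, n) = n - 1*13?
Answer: 3385025/365181267 ≈ 0.0092694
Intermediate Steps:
d(v, n) = -13 + n (d(v, n) = n - 13 = -13 + n)
r(p) = -4 + p² (r(p) = -4 + ((p + p)*(p + p))/4 = -4 + ((2*p)*(2*p))/4 = -4 + (4*p²)/4 = -4 + p²)
a = 4382175204/21025 (a = (455 - 223*(-1/145))² = (455 + 223/145)² = (66198/145)² = 4382175204/21025 ≈ 2.0843e+5)
r(d(-27, -31))/a = (-4 + (-13 - 31)²)/(4382175204/21025) = (-4 + (-44)²)*(21025/4382175204) = (-4 + 1936)*(21025/4382175204) = 1932*(21025/4382175204) = 3385025/365181267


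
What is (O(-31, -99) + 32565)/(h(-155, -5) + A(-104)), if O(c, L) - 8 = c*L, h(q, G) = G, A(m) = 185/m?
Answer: -3706768/705 ≈ -5257.8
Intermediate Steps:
O(c, L) = 8 + L*c (O(c, L) = 8 + c*L = 8 + L*c)
(O(-31, -99) + 32565)/(h(-155, -5) + A(-104)) = ((8 - 99*(-31)) + 32565)/(-5 + 185/(-104)) = ((8 + 3069) + 32565)/(-5 + 185*(-1/104)) = (3077 + 32565)/(-5 - 185/104) = 35642/(-705/104) = 35642*(-104/705) = -3706768/705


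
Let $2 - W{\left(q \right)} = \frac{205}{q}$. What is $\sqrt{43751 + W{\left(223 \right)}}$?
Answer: $\frac{11 \sqrt{17981382}}{223} \approx 209.17$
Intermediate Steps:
$W{\left(q \right)} = 2 - \frac{205}{q}$
$\sqrt{43751 + W{\left(223 \right)}} = \sqrt{43751 + \left(2 - \frac{205}{223}\right)} = \sqrt{43751 + \frac{241}{223}} = \sqrt{\frac{9756714}{223}} = \frac{11 \sqrt{17981382}}{223}$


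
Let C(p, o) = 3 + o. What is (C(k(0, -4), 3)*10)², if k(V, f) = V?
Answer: 3600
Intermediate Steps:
(C(k(0, -4), 3)*10)² = ((3 + 3)*10)² = (6*10)² = 60² = 3600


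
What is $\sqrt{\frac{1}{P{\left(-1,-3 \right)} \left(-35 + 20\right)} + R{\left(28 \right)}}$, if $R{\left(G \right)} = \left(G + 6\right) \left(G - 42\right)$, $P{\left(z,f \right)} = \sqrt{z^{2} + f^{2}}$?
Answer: $\frac{\sqrt{-428400 - 6 \sqrt{10}}}{30} \approx 21.818 i$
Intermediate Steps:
$P{\left(z,f \right)} = \sqrt{f^{2} + z^{2}}$
$R{\left(G \right)} = \left(-42 + G\right) \left(6 + G\right)$ ($R{\left(G \right)} = \left(6 + G\right) \left(-42 + G\right) = \left(-42 + G\right) \left(6 + G\right)$)
$\sqrt{\frac{1}{P{\left(-1,-3 \right)} \left(-35 + 20\right)} + R{\left(28 \right)}} = \sqrt{\frac{1}{\sqrt{\left(-3\right)^{2} + \left(-1\right)^{2}} \left(-35 + 20\right)} - \left(1260 - 784\right)} = \sqrt{\frac{1}{\sqrt{9 + 1} \left(-15\right)} - 476} = \sqrt{\frac{1}{\sqrt{10} \left(-15\right)} - 476} = \sqrt{\frac{1}{\left(-15\right) \sqrt{10}} - 476} = \sqrt{- \frac{\sqrt{10}}{150} - 476} = \sqrt{-476 - \frac{\sqrt{10}}{150}}$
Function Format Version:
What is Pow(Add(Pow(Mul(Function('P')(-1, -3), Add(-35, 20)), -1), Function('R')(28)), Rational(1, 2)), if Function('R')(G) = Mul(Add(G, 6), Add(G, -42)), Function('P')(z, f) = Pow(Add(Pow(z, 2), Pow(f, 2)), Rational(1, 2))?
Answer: Mul(Rational(1, 30), Pow(Add(-428400, Mul(-6, Pow(10, Rational(1, 2)))), Rational(1, 2))) ≈ Mul(21.818, I)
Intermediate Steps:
Function('P')(z, f) = Pow(Add(Pow(f, 2), Pow(z, 2)), Rational(1, 2))
Function('R')(G) = Mul(Add(-42, G), Add(6, G)) (Function('R')(G) = Mul(Add(6, G), Add(-42, G)) = Mul(Add(-42, G), Add(6, G)))
Pow(Add(Pow(Mul(Function('P')(-1, -3), Add(-35, 20)), -1), Function('R')(28)), Rational(1, 2)) = Pow(Add(Pow(Mul(Pow(Add(Pow(-3, 2), Pow(-1, 2)), Rational(1, 2)), Add(-35, 20)), -1), Add(-252, Pow(28, 2), Mul(-36, 28))), Rational(1, 2)) = Pow(Add(Pow(Mul(Pow(Add(9, 1), Rational(1, 2)), -15), -1), Add(-252, 784, -1008)), Rational(1, 2)) = Pow(Add(Pow(Mul(Pow(10, Rational(1, 2)), -15), -1), -476), Rational(1, 2)) = Pow(Add(Pow(Mul(-15, Pow(10, Rational(1, 2))), -1), -476), Rational(1, 2)) = Pow(Add(Mul(Rational(-1, 150), Pow(10, Rational(1, 2))), -476), Rational(1, 2)) = Pow(Add(-476, Mul(Rational(-1, 150), Pow(10, Rational(1, 2)))), Rational(1, 2))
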